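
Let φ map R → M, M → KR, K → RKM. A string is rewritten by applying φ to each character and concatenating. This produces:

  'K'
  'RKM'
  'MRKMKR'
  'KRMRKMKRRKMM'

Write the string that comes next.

Apply φ to KRMRKMKRRKMM symbol by symbol: K→RKM, R→M, M→KR, R→M, K→RKM, M→KR, K→RKM, R→M, R→M, K→RKM, M→KR, M→KR; joined: RKM M KR M RKM KR RKM M M RKM KR KR.

RKMMKRMRKMKRRKMMMRKMKRKR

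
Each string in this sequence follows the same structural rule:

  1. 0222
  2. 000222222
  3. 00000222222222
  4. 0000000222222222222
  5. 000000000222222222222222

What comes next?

00000000000222222222222222222

Term n consists of 2n-1 0's, followed by 3n 2's (n = 1, 2, …).
Setting n = 6 gives 11, 18 characters in each block.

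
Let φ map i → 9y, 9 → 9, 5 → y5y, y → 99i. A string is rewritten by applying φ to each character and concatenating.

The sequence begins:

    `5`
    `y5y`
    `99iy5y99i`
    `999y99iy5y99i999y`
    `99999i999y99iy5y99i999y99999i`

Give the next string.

Replace each of the 29 characters of 99999i999y99iy5y99i999y99999i in place — 9 9 9 9 9 9y 9 9 9 99i 9 9 9y 99i y5y 99i 9 9 9y 9 9 9 99i 9 9 9 9 9 9y — and concatenate.

999999y99999i999y99iy5y99i999y99999i999999y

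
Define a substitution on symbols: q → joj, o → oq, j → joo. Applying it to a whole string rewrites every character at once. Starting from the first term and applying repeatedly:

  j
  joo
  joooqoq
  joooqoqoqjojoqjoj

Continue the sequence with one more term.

Applying the rule to each of the 17 symbols of joooqoqoqjojoqjoj gives the pieces joo oq oq oq joj oq joj oq joj joo oq joo oq joj joo oq joo, which concatenate to the answer.

joooqoqoqjojoqjojoqjojjoooqjoooqjojjoooqjoo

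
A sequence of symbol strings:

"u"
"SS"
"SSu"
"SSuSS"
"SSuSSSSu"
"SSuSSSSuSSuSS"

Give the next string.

SSuSSSSuSSuSSSSuSSSSu

This is a Fibonacci-style word recurrence s(k) = s(k−1)·s(k−2): e.g. SS·u = SSu.
So term 7 is SSuSSSSuSSuSS·SSuSSSSu.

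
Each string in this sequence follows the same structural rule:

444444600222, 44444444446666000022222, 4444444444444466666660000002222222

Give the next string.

444444444444444444666666666600000000222222222

Each string has the form 4^{4n+2} 6^{3n-2} 0^{2n} 2^{2n+1} (n = 1, 2, …).
At n = 4 the blocks have lengths 18, 10, 8, 9.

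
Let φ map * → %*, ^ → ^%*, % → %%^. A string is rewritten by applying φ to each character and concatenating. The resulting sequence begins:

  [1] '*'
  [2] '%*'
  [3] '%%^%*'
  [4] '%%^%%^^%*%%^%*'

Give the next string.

%%^%%^^%*%%^%%^^%*^%*%%^%*%%^%%^^%*%%^%*

φ(%%^%%^^%*%%^%*) expands symbol-by-symbol to %%^ %%^ ^%* %%^ %%^ ^%* ^%* %%^ %* %%^ %%^ ^%* %%^ %*; joining the 14 pieces gives the next term.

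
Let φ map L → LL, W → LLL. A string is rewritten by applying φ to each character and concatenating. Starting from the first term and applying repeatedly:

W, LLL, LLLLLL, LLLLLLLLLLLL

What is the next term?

LLLLLLLLLLLLLLLLLLLLLLLL

Apply φ to LLLLLLLLLLLL symbol by symbol: L→LL, L→LL, L→LL, L→LL, L→LL, L→LL, L→LL, L→LL, L→LL, L→LL, L→LL, L→LL; joined: LL LL LL LL LL LL LL LL LL LL LL LL.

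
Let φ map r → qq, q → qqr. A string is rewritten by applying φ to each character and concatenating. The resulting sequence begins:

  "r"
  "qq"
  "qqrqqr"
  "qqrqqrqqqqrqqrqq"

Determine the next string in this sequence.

Applying the rule to each of the 16 symbols of qqrqqrqqqqrqqrqq gives the pieces qqr qqr qq qqr qqr qq qqr qqr qqr qqr qq qqr qqr qq qqr qqr, which concatenate to the answer.

qqrqqrqqqqrqqrqqqqrqqrqqrqqrqqqqrqqrqqqqrqqr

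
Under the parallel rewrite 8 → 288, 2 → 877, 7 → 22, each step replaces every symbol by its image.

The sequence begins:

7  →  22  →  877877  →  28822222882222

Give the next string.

Rewriting the 14 symbols of 28822222882222 one by one yields 877 288 288 877 877 877 877 877 288 288 877 877 877 877; concatenated:

877288288877877877877877288288877877877877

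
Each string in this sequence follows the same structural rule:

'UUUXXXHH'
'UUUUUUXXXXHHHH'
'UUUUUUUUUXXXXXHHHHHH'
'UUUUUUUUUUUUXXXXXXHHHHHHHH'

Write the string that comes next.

The n-th term is 3n U's then n+2 X's then 2n H's (n = 1, 2, …).
For the next term, n = 5, so the run lengths are 15, 7, 10.

UUUUUUUUUUUUUUUXXXXXXXHHHHHHHHHH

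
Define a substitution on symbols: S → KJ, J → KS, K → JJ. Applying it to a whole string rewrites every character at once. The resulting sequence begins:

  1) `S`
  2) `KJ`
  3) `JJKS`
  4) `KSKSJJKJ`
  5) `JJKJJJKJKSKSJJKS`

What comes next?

Rewriting the 16 symbols of JJKJJJKJKSKSJJKS one by one yields KS KS JJ KS KS KS JJ KS JJ KJ JJ KJ KS KS JJ KJ; concatenated:

KSKSJJKSKSKSJJKSJJKJJJKJKSKSJJKJ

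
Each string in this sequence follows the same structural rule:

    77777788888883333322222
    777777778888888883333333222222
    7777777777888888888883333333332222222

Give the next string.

Reading off run lengths: 7 runs 6, 8, 10; 8 runs 7, 9, 11; 3 runs 5, 7, 9; 2 runs 5, 6, 7 — each is linear in n, where the shown terms are n = 3, 4, 5.
At n = 6 the blocks have lengths 12, 13, 11, 8.

77777777777788888888888883333333333322222222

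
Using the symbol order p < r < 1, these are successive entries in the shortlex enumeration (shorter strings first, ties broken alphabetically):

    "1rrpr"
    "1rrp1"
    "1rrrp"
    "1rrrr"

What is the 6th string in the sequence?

1rr1p

Advancing 2 positions from 1rrrr through 1rrrr → 1rrr1 reaches term 6.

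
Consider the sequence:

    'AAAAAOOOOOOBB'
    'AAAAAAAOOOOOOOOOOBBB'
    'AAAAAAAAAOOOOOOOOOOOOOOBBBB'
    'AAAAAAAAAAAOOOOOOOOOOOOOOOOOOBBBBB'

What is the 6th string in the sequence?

The n-th term is 2n+3 A's then 4n+2 O's then n+1 B's (n = 1, 2, …).
Setting n = 6 gives 15, 26, 7 characters in each block.

AAAAAAAAAAAAAAAOOOOOOOOOOOOOOOOOOOOOOOOOOBBBBBBB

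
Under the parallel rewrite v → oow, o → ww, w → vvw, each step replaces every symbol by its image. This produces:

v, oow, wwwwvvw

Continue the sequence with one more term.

Expanding wwwwvvw: w→vvw, w→vvw, w→vvw, w→vvw, v→oow, v→oow, w→vvw. Concatenated: vvw vvw vvw vvw oow oow vvw.

vvwvvwvvwvvwoowoowvvw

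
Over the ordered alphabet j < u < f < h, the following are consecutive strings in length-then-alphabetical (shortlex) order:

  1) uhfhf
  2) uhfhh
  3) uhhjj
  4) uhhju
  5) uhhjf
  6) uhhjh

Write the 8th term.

uhhuu

Stepping forward 2 times from uhhjh: uhhjh → uhhuj, then the target.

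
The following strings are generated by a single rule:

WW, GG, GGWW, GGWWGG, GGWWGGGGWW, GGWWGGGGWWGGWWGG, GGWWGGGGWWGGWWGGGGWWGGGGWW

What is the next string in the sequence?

GGWWGGGGWWGGWWGGGGWWGGGGWWGGWWGGGGWWGGWWGG

This is a Fibonacci-style word recurrence s(k) = s(k−1)·s(k−2): e.g. GG·WW = GGWW.
The next term joins GGWWGGGGWWGGWWGGGGWWGGGGWW and GGWWGGGGWWGGWWGG.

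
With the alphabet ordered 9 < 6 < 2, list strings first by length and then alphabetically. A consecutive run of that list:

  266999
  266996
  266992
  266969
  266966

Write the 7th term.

Continuing the enumeration 2 steps past 266966: 266966 → 266962 → (answer).

266929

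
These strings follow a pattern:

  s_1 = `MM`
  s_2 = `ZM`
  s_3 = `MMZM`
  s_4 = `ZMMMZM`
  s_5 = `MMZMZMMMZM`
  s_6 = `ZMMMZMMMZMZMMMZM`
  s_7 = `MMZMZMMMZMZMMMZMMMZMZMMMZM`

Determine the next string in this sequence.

This is a Fibonacci-style word recurrence s(k) = s(k−2)·s(k−1): e.g. MM·ZM = MMZM.
The next term joins ZMMMZMMMZMZMMMZM and MMZMZMMMZMZMMMZMMMZMZMMMZM.

ZMMMZMMMZMZMMMZMMMZMZMMMZMZMMMZMMMZMZMMMZM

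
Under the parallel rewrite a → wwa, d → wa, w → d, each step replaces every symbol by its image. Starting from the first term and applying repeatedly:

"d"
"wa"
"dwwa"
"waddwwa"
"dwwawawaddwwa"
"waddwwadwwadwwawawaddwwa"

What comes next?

dwwawawaddwwawaddwwawaddwwadwwadwwawawaddwwa

Applying the rule to each of the 24 symbols of waddwwadwwadwwawawaddwwa gives the pieces d wwa wa wa d d wwa wa d d wwa wa d d wwa d wwa d wwa wa wa d d wwa, which concatenate to the answer.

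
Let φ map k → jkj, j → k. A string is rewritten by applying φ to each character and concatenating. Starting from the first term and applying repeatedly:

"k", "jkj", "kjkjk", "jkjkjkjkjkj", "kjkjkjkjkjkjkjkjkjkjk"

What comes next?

Applying the rule to each of the 21 symbols of kjkjkjkjkjkjkjkjkjkjk gives the pieces jkj k jkj k jkj k jkj k jkj k jkj k jkj k jkj k jkj k jkj k jkj, which concatenate to the answer.

jkjkjkjkjkjkjkjkjkjkjkjkjkjkjkjkjkjkjkjkjkj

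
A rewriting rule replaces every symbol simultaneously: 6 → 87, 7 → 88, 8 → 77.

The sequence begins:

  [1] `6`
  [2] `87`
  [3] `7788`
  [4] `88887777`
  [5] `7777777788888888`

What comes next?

φ(7777777788888888) expands symbol-by-symbol to 88 88 88 88 88 88 88 88 77 77 77 77 77 77 77 77; joining the 16 pieces gives the next term.

88888888888888887777777777777777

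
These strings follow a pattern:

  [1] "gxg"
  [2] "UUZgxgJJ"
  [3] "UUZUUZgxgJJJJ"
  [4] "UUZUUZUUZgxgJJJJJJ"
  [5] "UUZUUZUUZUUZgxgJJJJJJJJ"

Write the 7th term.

Every step adds UUZ to the front and JJ to the end of the previous string.
From UUZUUZUUZUUZgxgJJJJJJJJ, 2 further steps: UUZUUZUUZUUZgxgJJJJJJJJ → UUZUUZUUZUUZUUZgxgJJJJJJJJJJ → (answer).

UUZUUZUUZUUZUUZUUZgxgJJJJJJJJJJJJ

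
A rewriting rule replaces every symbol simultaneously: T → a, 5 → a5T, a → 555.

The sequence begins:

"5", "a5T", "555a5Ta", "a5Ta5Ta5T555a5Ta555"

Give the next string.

Rewriting the 19 symbols of a5Ta5Ta5T555a5Ta555 one by one yields 555 a5T a 555 a5T a 555 a5T a a5T a5T a5T 555 a5T a 555 a5T a5T a5T; concatenated:

555a5Ta555a5Ta555a5Taa5Ta5Ta5T555a5Ta555a5Ta5Ta5T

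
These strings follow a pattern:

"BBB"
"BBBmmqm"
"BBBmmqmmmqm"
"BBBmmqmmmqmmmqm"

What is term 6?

BBBmmqmmmqmmmqmmmqmmmqm

Each term is the previous one with mmqm appended.
From BBBmmqmmmqmmmqm, 2 further steps: BBBmmqmmmqmmmqm → BBBmmqmmmqmmmqmmmqm → (answer).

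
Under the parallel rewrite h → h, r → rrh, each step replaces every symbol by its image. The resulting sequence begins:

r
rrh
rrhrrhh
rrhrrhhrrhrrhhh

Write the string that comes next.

φ(rrhrrhhrrhrrhhh) expands symbol-by-symbol to rrh rrh h rrh rrh h h rrh rrh h rrh rrh h h h; joining the 15 pieces gives the next term.

rrhrrhhrrhrrhhhrrhrrhhrrhrrhhhh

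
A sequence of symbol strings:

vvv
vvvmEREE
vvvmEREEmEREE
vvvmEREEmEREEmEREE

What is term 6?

The strings grow by a fixed suffix mEREE each time.
From vvvmEREEmEREEmEREE, 2 further steps: vvvmEREEmEREEmEREE → vvvmEREEmEREEmEREEmEREE → (answer).

vvvmEREEmEREEmEREEmEREEmEREE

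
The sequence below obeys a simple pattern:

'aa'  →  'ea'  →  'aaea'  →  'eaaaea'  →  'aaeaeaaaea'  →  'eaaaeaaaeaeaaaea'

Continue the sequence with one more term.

aaeaeaaaeaeaaaeaaaeaeaaaea

From term 3 onward, concatenate the second-to-last term with the last: aa·ea = aaea, ea·aaea = eaaaea, …
Continuing: aaeaeaaaea · eaaaeaaaeaeaaaea gives term 7.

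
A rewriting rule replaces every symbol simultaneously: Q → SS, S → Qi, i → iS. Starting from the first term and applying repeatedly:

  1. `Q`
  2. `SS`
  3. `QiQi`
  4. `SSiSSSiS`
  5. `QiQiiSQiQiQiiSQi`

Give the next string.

Applying the rule to each of the 16 symbols of QiQiiSQiQiQiiSQi gives the pieces SS iS SS iS iS Qi SS iS SS iS SS iS iS Qi SS iS, which concatenate to the answer.

SSiSSSiSiSQiSSiSSSiSSSiSiSQiSSiS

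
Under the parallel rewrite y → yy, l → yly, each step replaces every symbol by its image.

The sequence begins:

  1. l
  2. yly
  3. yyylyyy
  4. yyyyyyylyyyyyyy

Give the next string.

Replace each of the 15 characters of yyyyyyylyyyyyyy in place — yy yy yy yy yy yy yy yly yy yy yy yy yy yy yy — and concatenate.

yyyyyyyyyyyyyyylyyyyyyyyyyyyyyy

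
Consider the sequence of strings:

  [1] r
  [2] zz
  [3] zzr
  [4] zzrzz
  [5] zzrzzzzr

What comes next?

zzrzzzzrzzrzz

This is a Fibonacci-style word recurrence s(k) = s(k−1)·s(k−2): e.g. zz·r = zzr.
The next term joins zzrzzzzr and zzrzz.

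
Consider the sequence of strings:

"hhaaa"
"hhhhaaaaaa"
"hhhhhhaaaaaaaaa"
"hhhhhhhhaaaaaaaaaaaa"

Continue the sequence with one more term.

hhhhhhhhhhaaaaaaaaaaaaaaa

Reading off run lengths: h runs 2, 4, 6, 8; a runs 3, 6, 9, 12 — each is linear in n (n = 1, 2, …).
Setting n = 5 gives 10, 15 characters in each block.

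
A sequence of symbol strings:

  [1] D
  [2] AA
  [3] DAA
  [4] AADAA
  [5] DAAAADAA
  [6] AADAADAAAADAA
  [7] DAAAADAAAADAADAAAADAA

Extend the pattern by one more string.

This is a Fibonacci-style word recurrence s(k) = s(k−2)·s(k−1): e.g. D·AA = DAA.
The next term joins AADAADAAAADAA and DAAAADAAAADAADAAAADAA.

AADAADAAAADAADAAAADAAAADAADAAAADAA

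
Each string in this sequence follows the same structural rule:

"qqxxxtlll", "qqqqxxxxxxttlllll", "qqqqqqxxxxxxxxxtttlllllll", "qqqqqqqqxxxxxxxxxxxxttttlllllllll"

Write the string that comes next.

qqqqqqqqqqxxxxxxxxxxxxxxxtttttlllllllllll

The n-th term is 2n q's then 3n x's then n t's then 2n+1 l's (n = 1, 2, …).
At n = 5 the blocks have lengths 10, 15, 5, 11.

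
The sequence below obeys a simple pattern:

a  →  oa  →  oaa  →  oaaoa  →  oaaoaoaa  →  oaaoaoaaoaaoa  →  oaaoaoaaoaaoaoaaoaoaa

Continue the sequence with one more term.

oaaoaoaaoaaoaoaaoaoaaoaaoaoaaoaaoa

Each term (from the third on) is the previous term followed by the one before it: term 3 = oa·a = oaa.
The next term joins oaaoaoaaoaaoaoaaoaoaa and oaaoaoaaoaaoa.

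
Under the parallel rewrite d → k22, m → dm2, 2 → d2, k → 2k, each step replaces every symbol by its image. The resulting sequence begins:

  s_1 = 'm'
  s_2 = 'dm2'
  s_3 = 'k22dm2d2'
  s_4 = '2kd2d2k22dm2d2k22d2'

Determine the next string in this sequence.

d22kk22d2k22d22kd2d2k22dm2d2k22d22kd2d2k22d2

Replace each of the 19 characters of 2kd2d2k22dm2d2k22d2 in place — d2 2k k22 d2 k22 d2 2k d2 d2 k22 dm2 d2 k22 d2 2k d2 d2 k22 d2 — and concatenate.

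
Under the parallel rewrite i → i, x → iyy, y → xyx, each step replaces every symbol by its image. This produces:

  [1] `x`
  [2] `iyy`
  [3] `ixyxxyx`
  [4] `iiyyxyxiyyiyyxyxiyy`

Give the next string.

Replace each of the 19 characters of iiyyxyxiyyiyyxyxiyy in place — i i xyx xyx iyy xyx iyy i xyx xyx i xyx xyx iyy xyx iyy i xyx xyx — and concatenate.

iixyxxyxiyyxyxiyyixyxxyxixyxxyxiyyxyxiyyixyxxyx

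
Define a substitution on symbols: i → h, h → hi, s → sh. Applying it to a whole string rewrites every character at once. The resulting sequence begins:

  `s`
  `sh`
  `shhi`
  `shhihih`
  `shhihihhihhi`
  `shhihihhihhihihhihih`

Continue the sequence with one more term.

φ(shhihihhihhihihhihih) expands symbol-by-symbol to sh hi hi h hi h hi hi h hi hi h hi h hi hi h hi h hi; joining the 20 pieces gives the next term.

shhihihhihhihihhihihhihhihihhihhi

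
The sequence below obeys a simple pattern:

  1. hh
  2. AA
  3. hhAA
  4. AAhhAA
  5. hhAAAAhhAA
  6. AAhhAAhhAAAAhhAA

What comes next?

hhAAAAhhAAAAhhAAhhAAAAhhAA

Each term (from the third on) is the two preceding terms concatenated in order: term 3 = hh·AA = hhAA.
The next term joins hhAAAAhhAA and AAhhAAhhAAAAhhAA.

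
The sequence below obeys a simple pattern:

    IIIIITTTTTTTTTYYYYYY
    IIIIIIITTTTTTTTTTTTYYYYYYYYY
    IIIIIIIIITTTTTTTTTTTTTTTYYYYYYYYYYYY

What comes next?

IIIIIIIIIIITTTTTTTTTTTTTTTTTTYYYYYYYYYYYYYYY

Term n consists of 2n+1 I's, followed by 3n+3 T's, followed by 3n Y's, where the shown terms are n = 2, 3, 4.
Setting n = 5 gives 11, 18, 15 characters in each block.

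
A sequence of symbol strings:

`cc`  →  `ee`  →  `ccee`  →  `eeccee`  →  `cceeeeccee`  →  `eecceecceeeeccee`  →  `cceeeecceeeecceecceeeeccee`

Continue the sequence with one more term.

Each term (from the third on) is the two preceding terms concatenated in order: term 3 = cc·ee = ccee.
Continuing: eecceecceeeeccee · cceeeecceeeecceecceeeeccee gives term 8.

eecceecceeeecceecceeeecceeeecceecceeeeccee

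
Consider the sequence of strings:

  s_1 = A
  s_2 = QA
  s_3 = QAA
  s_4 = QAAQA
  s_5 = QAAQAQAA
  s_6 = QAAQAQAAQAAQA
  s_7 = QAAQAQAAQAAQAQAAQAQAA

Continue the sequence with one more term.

From term 3 onward, concatenate the last term with the second-to-last: QA·A = QAA, QAA·QA = QAAQA, …
The next term joins QAAQAQAAQAAQAQAAQAQAA and QAAQAQAAQAAQA.

QAAQAQAAQAAQAQAAQAQAAQAAQAQAAQAAQA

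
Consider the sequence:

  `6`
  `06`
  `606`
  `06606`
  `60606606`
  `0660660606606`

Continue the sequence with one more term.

From term 3 onward, concatenate the second-to-last term with the last: 6·06 = 606, 06·606 = 06606, …
So term 7 is 60606606·0660660606606.

606066060660660606606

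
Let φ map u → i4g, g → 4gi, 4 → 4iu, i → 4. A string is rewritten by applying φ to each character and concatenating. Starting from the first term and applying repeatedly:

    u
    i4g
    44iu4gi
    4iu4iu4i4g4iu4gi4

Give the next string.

Rewriting the 17 symbols of 4iu4iu4i4g4iu4gi4 one by one yields 4iu 4 i4g 4iu 4 i4g 4iu 4 4iu 4gi 4iu 4 i4g 4iu 4gi 4 4iu; concatenated:

4iu4i4g4iu4i4g4iu44iu4gi4iu4i4g4iu4gi44iu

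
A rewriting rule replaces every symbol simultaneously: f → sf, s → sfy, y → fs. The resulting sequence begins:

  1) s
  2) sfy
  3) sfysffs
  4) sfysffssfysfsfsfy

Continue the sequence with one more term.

Applying the rule to each of the 17 symbols of sfysffssfysfsfsfy gives the pieces sfy sf fs sfy sf sf sfy sfy sf fs sfy sf sfy sf sfy sf fs, which concatenate to the answer.

sfysffssfysfsfsfysfysffssfysfsfysfsfysffs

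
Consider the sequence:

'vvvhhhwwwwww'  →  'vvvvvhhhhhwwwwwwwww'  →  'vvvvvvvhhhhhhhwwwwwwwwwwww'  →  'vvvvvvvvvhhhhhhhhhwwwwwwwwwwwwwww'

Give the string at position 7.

Reading off run lengths: v runs 3, 5, 7, 9; h runs 3, 5, 7, 9; w runs 6, 9, 12, 15 — each is linear in n, where the shown terms are n = 2, 3, 4, 5.
For term 7, n = 8, so the run lengths are 15, 15, 24.

vvvvvvvvvvvvvvvhhhhhhhhhhhhhhhwwwwwwwwwwwwwwwwwwwwwwww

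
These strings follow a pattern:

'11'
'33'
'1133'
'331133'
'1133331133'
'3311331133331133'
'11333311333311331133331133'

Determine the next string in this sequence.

Each term (from the third on) is the two preceding terms concatenated in order: term 3 = 11·33 = 1133.
The next term joins 3311331133331133 and 11333311333311331133331133.

331133113333113311333311333311331133331133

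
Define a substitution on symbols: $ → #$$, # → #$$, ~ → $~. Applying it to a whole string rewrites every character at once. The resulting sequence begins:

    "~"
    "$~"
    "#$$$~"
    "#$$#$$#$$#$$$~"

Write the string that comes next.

#$$#$$#$$#$$#$$#$$#$$#$$#$$#$$#$$#$$#$$$~

Replace each of the 14 characters of #$$#$$#$$#$$$~ in place — #$$ #$$ #$$ #$$ #$$ #$$ #$$ #$$ #$$ #$$ #$$ #$$ #$$ $~ — and concatenate.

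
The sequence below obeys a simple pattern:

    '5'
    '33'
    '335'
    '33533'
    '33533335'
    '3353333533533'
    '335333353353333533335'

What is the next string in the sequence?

3353333533533335333353353333533533

From term 3 onward, concatenate the last term with the second-to-last: 33·5 = 335, 335·33 = 33533, …
The next term joins 335333353353333533335 and 3353333533533.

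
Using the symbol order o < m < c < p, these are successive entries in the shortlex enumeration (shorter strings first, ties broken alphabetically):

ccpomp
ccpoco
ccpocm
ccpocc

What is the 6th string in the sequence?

ccpopo

Advancing 2 positions from ccpocc through ccpocc → ccpocp reaches term 6.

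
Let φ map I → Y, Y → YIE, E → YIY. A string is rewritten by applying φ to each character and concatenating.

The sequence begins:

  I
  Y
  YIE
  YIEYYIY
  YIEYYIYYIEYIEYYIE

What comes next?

Replace each of the 17 characters of YIEYYIYYIEYIEYYIE in place — YIE Y YIY YIE YIE Y YIE YIE Y YIY YIE Y YIY YIE YIE Y YIY — and concatenate.

YIEYYIYYIEYIEYYIEYIEYYIYYIEYYIYYIEYIEYYIY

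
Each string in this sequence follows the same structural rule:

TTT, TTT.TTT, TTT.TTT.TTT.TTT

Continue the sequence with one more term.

Every step duplicates the string with '.' between the halves.
Doubling TTT.TTT.TTT.TTT with '.' between the halves:

TTT.TTT.TTT.TTT.TTT.TTT.TTT.TTT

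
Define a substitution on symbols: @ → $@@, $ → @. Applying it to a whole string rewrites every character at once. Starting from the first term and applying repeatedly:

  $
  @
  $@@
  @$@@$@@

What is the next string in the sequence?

Expanding @$@@$@@: @→$@@, $→@, @→$@@, @→$@@, $→@, @→$@@, @→$@@. Concatenated: $@@ @ $@@ $@@ @ $@@ $@@.

$@@@$@@$@@@$@@$@@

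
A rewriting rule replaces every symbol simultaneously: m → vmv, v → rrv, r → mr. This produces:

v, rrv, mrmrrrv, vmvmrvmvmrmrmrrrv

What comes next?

rrvvmvrrvvmvmrrrvvmvrrvvmvmrvmvmrvmvmrmrmrrrv

Applying the rule to each of the 17 symbols of vmvmrvmvmrmrmrrrv gives the pieces rrv vmv rrv vmv mr rrv vmv rrv vmv mr vmv mr vmv mr mr mr rrv, which concatenate to the answer.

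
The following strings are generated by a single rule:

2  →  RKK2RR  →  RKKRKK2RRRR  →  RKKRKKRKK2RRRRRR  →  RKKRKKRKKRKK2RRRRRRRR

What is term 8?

RKKRKKRKKRKKRKKRKKRKK2RRRRRRRRRRRRRR

s(k+1) = RKK·s(k)·RR, so each term gains RKK as a prefix and RR as a suffix.
From RKKRKKRKKRKK2RRRRRRRR, 3 further steps: RKKRKKRKKRKK2RRRRRRRR → RKKRKKRKKRKKRKK2RRRRRRRRRR → RKKRKKRKKRKKRKKRKK2RRRRRRRRRRRR → (answer).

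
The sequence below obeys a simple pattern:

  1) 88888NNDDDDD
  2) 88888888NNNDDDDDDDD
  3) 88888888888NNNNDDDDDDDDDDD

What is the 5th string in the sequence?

Reading off run lengths: 8 runs 5, 8, 11; N runs 2, 3, 4; D runs 5, 8, 11 — each is linear in n (n = 1, 2, …).
At n = 5 the blocks have lengths 17, 6, 17.

88888888888888888NNNNNNDDDDDDDDDDDDDDDDD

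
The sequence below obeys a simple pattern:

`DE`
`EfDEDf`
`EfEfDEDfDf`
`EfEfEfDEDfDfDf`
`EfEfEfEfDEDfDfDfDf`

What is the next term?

Every step adds Ef to the front and Df to the end of the previous string.
One more step from EfEfEfEfDEDfDfDfDf gives the answer.

EfEfEfEfEfDEDfDfDfDfDf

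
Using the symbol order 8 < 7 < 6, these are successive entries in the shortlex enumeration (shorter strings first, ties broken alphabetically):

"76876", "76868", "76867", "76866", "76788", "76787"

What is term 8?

Continuing the enumeration 2 steps past 76787: 76787 → 76786 → (answer).

76778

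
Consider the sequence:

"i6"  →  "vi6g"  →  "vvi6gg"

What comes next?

vvvi6ggg

s(k+1) = v·s(k)·g, so each term gains v as a prefix and g as a suffix.
One more step from vvi6gg gives the answer.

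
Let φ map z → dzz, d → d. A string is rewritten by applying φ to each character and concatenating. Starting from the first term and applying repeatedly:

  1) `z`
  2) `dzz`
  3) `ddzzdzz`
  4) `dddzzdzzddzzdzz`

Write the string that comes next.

φ(dddzzdzzddzzdzz) expands symbol-by-symbol to d d d dzz dzz d dzz dzz d d dzz dzz d dzz dzz; joining the 15 pieces gives the next term.

ddddzzdzzddzzdzzdddzzdzzddzzdzz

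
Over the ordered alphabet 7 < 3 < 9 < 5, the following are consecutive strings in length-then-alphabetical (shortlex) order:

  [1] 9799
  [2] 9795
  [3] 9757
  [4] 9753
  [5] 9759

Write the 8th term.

9373

Advancing 3 positions from 9759 through 9759 → 9755 → 9377 reaches term 8.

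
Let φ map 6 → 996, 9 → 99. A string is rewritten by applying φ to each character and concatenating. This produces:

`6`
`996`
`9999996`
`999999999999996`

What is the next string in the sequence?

φ(999999999999996) expands symbol-by-symbol to 99 99 99 99 99 99 99 99 99 99 99 99 99 99 996; joining the 15 pieces gives the next term.

9999999999999999999999999999996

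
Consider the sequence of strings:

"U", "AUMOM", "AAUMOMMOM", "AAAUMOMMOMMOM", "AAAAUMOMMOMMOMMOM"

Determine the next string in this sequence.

AAAAAUMOMMOMMOMMOMMOM

s(k+1) = A·s(k)·MOM, so each term gains A as a prefix and MOM as a suffix.
One more step from AAAAUMOMMOMMOMMOM gives the answer.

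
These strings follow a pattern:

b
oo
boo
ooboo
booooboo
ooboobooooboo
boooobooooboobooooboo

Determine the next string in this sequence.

oobooboooobooboooobooooboobooooboo

From term 3 onward, concatenate the second-to-last term with the last: b·oo = boo, oo·boo = ooboo, …
So term 8 is ooboobooooboo·boooobooooboobooooboo.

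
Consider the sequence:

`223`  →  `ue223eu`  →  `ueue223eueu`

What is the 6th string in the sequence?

Every step adds ue to the front and eu to the end of the previous string.
From ueue223eueu, 3 further steps: ueue223eueu → ueueue223eueueu → ueueueue223eueueueu → (answer).

ueueueueue223eueueueueu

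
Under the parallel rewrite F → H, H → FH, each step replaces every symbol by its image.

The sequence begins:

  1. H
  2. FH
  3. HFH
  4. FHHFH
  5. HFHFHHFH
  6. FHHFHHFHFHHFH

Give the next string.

Replace each of the 13 characters of FHHFHHFHFHHFH in place — H FH FH H FH FH H FH H FH FH H FH — and concatenate.

HFHFHHFHFHHFHHFHFHHFH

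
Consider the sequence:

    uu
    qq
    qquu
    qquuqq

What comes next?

qquuqqqquu

This is a Fibonacci-style word recurrence s(k) = s(k−1)·s(k−2): e.g. qq·uu = qquu.
Continuing: qquuqq · qquu gives term 5.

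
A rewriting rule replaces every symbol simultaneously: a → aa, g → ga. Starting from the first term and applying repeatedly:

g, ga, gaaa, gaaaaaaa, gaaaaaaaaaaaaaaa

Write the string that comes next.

Rewriting the 16 symbols of gaaaaaaaaaaaaaaa one by one yields ga aa aa aa aa aa aa aa aa aa aa aa aa aa aa aa; concatenated:

gaaaaaaaaaaaaaaaaaaaaaaaaaaaaaaa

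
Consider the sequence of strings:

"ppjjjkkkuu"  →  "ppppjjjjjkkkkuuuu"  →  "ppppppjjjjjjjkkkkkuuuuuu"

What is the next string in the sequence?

Reading off run lengths: p runs 2, 4, 6; j runs 3, 5, 7; k runs 3, 4, 5; u runs 2, 4, 6 — each is linear in n (n = 1, 2, …).
At n = 4 the blocks have lengths 8, 9, 6, 8.

ppppppppjjjjjjjjjkkkkkkuuuuuuuu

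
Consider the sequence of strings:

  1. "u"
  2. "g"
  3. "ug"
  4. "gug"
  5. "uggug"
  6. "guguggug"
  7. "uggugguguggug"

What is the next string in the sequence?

Each term (from the third on) is the two preceding terms concatenated in order: term 3 = u·g = ug.
The next term joins guguggug and uggugguguggug.

gugugguguggugguguggug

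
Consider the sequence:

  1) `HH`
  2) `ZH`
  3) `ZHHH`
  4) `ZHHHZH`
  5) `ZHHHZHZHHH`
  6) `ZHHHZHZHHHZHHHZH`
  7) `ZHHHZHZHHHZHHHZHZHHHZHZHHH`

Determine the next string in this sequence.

ZHHHZHZHHHZHHHZHZHHHZHZHHHZHHHZHZHHHZHHHZH

From term 3 onward, concatenate the last term with the second-to-last: ZH·HH = ZHHH, ZHHH·ZH = ZHHHZH, …
The next term joins ZHHHZHZHHHZHHHZHZHHHZHZHHH and ZHHHZHZHHHZHHHZH.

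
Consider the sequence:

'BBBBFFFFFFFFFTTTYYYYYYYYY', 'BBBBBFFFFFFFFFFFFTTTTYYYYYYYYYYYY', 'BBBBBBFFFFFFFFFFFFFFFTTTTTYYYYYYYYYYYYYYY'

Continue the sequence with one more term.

Reading off run lengths: B runs 4, 5, 6; F runs 9, 12, 15; T runs 3, 4, 5; Y runs 9, 12, 15 — each is linear in n, where the shown terms are n = 3, 4, 5.
Setting n = 6 gives 7, 18, 6, 18 characters in each block.

BBBBBBBFFFFFFFFFFFFFFFFFFTTTTTTYYYYYYYYYYYYYYYYYY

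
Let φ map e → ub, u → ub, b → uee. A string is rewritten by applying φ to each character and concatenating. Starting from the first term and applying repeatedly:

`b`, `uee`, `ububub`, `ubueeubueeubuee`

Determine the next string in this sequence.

Applying the rule to each of the 15 symbols of ubueeubueeubuee gives the pieces ub uee ub ub ub ub uee ub ub ub ub uee ub ub ub, which concatenate to the answer.

ubueeububububueeububububueeububub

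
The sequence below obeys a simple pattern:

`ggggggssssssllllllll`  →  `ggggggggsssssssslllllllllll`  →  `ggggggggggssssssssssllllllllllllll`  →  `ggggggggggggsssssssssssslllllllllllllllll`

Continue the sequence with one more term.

Reading off run lengths: g runs 6, 8, 10, 12; s runs 6, 8, 10, 12; l runs 8, 11, 14, 17 — each is linear in n, where the shown terms are n = 2, 3, 4, 5.
At n = 6 the blocks have lengths 14, 14, 20.

ggggggggggggggssssssssssssssllllllllllllllllllll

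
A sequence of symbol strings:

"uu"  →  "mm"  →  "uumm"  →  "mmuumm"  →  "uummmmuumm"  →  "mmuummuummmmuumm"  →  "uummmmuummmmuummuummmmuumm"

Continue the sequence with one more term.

Each term (from the third on) is the two preceding terms concatenated in order: term 3 = uu·mm = uumm.
So term 8 is mmuummuummmmuumm·uummmmuummmmuummuummmmuumm.

mmuummuummmmuummuummmmuummmmuummuummmmuumm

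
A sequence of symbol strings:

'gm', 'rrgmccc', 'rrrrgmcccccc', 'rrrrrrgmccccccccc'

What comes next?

rrrrrrrrgmcccccccccccc

Each term wraps the previous one in rr on the left and ccc on the right.
One more step from rrrrrrgmccccccccc gives the answer.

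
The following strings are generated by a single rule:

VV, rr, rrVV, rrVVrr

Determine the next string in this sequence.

Each term (from the third on) is the previous term followed by the one before it: term 3 = rr·VV = rrVV.
Continuing: rrVVrr · rrVV gives term 5.

rrVVrrrrVV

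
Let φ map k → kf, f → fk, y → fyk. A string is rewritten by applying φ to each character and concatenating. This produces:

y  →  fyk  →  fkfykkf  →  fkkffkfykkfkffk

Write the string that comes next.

fkkfkffkfkkffkfykkfkffkkffkfkkf

φ(fkkffkfykkfkffk) expands symbol-by-symbol to fk kf kf fk fk kf fk fyk kf kf fk kf fk fk kf; joining the 15 pieces gives the next term.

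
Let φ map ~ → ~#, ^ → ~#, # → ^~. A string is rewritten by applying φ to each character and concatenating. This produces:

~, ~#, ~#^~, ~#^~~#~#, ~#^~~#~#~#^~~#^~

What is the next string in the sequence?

~#^~~#~#~#^~~#^~~#^~~#~#~#^~~#~#

Applying the rule to each of the 16 symbols of ~#^~~#~#~#^~~#^~ gives the pieces ~# ^~ ~# ~# ~# ^~ ~# ^~ ~# ^~ ~# ~# ~# ^~ ~# ~#, which concatenate to the answer.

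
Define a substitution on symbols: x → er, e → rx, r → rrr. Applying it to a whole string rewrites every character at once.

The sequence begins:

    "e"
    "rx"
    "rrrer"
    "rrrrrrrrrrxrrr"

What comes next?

Applying the rule to each of the 14 symbols of rrrrrrrrrrxrrr gives the pieces rrr rrr rrr rrr rrr rrr rrr rrr rrr rrr er rrr rrr rrr, which concatenate to the answer.

rrrrrrrrrrrrrrrrrrrrrrrrrrrrrrerrrrrrrrrr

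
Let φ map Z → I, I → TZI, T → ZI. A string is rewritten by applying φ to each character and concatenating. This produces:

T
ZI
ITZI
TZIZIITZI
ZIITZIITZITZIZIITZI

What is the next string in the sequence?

φ(ZIITZIITZITZIZIITZI) expands symbol-by-symbol to I TZI TZI ZI I TZI TZI ZI I TZI ZI I TZI I TZI TZI ZI I TZI; joining the 19 pieces gives the next term.

ITZITZIZIITZITZIZIITZIZIITZIITZITZIZIITZI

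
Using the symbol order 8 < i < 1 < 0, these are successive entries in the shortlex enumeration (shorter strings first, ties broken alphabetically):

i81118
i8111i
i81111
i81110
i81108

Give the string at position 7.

Advancing 2 positions from i81108 through i81108 → i8110i reaches term 7.

i81101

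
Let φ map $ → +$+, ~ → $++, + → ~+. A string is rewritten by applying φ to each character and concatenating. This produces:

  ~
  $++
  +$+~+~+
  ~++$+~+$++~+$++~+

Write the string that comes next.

φ(~++$+~+$++~+$++~+) expands symbol-by-symbol to $++ ~+ ~+ +$+ ~+ $++ ~+ +$+ ~+ ~+ $++ ~+ +$+ ~+ ~+ $++ ~+; joining the 17 pieces gives the next term.

$++~+~++$+~+$++~++$+~+~+$++~++$+~+~+$++~+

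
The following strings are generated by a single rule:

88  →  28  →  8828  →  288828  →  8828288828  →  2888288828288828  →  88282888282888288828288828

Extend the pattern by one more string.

From term 3 onward, concatenate the second-to-last term with the last: 88·28 = 8828, 28·8828 = 288828, …
So term 8 is 2888288828288828·88282888282888288828288828.

288828882828882888282888282888288828288828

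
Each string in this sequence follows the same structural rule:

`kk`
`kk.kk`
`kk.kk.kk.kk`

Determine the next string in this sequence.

kk.kk.kk.kk.kk.kk.kk.kk

Every step duplicates the string with '.' between the halves.
One more doubling of kk.kk.kk.kk gives the answer.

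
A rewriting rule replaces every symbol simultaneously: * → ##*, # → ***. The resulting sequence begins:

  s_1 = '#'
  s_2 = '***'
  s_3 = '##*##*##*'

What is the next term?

Expanding ##*##*##*: #→***, #→***, *→##*, #→***, #→***, *→##*, #→***, #→***, *→##*. Concatenated: *** *** ##* *** *** ##* *** *** ##*.

******##*******##*******##*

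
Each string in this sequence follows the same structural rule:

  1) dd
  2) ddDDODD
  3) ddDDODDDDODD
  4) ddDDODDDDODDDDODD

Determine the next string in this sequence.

ddDDODDDDODDDDODDDDODD

The strings grow by a fixed suffix DDODD each time.
One more step from ddDDODDDDODDDDODD gives the answer.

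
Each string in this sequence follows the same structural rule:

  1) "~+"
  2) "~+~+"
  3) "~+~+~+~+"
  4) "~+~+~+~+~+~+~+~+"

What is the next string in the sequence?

Each string is two copies of the previous one concatenated.
So the next term is two copies of ~+~+~+~+~+~+~+~+.

~+~+~+~+~+~+~+~+~+~+~+~+~+~+~+~+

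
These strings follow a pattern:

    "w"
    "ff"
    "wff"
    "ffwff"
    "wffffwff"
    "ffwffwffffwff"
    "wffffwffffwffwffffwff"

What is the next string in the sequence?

This is a Fibonacci-style word recurrence s(k) = s(k−2)·s(k−1): e.g. w·ff = wff.
So term 8 is ffwffwffffwff·wffffwffffwffwffffwff.

ffwffwffffwffwffffwffffwffwffffwff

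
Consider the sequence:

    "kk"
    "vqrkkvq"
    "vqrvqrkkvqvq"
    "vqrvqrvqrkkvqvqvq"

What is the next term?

Each term wraps the previous one in vqr on the left and vq on the right.
So the next term is vqr·vqrvqrvqrkkvqvqvq·vq.

vqrvqrvqrvqrkkvqvqvqvq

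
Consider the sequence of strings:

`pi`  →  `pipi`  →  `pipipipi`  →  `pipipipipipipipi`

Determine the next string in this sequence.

Each string is two copies of the previous one concatenated.
Doubling pipipipipipipipi:

pipipipipipipipipipipipipipipipi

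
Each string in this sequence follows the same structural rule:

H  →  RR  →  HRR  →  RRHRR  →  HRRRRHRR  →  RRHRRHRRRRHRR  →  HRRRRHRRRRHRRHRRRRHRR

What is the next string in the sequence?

This is a Fibonacci-style word recurrence s(k) = s(k−2)·s(k−1): e.g. H·RR = HRR.
The next term joins RRHRRHRRRRHRR and HRRRRHRRRRHRRHRRRRHRR.

RRHRRHRRRRHRRHRRRRHRRRRHRRHRRRRHRR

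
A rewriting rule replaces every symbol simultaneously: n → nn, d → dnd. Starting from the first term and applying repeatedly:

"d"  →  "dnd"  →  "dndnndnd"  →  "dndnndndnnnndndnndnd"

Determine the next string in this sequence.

Rewriting the 20 symbols of dndnndndnnnndndnndnd one by one yields dnd nn dnd nn nn dnd nn dnd nn nn nn nn dnd nn dnd nn nn dnd nn dnd; concatenated:

dndnndndnnnndndnndndnnnnnnnndndnndndnnnndndnndnd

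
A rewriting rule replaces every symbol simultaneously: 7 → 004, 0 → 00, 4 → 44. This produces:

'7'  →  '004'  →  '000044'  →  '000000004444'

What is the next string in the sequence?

000000000000000044444444

Apply φ to 000000004444 symbol by symbol: 0→00, 0→00, 0→00, 0→00, 0→00, 0→00, 0→00, 0→00, 4→44, 4→44, 4→44, 4→44; joined: 00 00 00 00 00 00 00 00 44 44 44 44.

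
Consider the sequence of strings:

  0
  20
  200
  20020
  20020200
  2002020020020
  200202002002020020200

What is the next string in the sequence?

This is a Fibonacci-style word recurrence s(k) = s(k−1)·s(k−2): e.g. 20·0 = 200.
So term 8 is 200202002002020020200·2002020020020.

2002020020020200202002002020020020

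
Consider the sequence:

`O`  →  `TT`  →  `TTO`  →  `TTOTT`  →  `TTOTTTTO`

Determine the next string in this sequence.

TTOTTTTOTTOTT

This is a Fibonacci-style word recurrence s(k) = s(k−1)·s(k−2): e.g. TT·O = TTO.
The next term joins TTOTTTTO and TTOTT.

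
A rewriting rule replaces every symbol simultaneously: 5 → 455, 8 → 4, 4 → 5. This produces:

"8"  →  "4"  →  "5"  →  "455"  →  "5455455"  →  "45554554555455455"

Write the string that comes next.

54554554555455455545545545554554555455455

Replace each of the 17 characters of 45554554555455455 in place — 5 455 455 455 5 455 455 5 455 455 455 5 455 455 5 455 455 — and concatenate.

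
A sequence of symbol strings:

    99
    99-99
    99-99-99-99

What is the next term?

Every step duplicates the string with '-' between the halves.
So the next term is two copies of 99-99-99-99 with '-' between the halves.

99-99-99-99-99-99-99-99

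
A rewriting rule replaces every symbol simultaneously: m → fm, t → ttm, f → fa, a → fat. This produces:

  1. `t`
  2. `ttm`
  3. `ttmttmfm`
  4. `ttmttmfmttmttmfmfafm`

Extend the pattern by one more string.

φ(ttmttmfmttmttmfmfafm) expands symbol-by-symbol to ttm ttm fm ttm ttm fm fa fm ttm ttm fm ttm ttm fm fa fm fa fat fa fm; joining the 20 pieces gives the next term.

ttmttmfmttmttmfmfafmttmttmfmttmttmfmfafmfafatfafm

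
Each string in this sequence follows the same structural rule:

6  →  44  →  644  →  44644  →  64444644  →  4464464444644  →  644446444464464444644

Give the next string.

4464464444644644446444464464444644

From term 3 onward, concatenate the second-to-last term with the last: 6·44 = 644, 44·644 = 44644, …
So term 8 is 4464464444644·644446444464464444644.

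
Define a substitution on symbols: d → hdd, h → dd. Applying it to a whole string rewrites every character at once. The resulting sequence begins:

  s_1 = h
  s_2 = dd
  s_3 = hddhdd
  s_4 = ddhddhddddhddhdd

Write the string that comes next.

hddhddddhddhddddhddhddhddhddddhddhddddhddhdd

Replace each of the 16 characters of ddhddhddddhddhdd in place — hdd hdd dd hdd hdd dd hdd hdd hdd hdd dd hdd hdd dd hdd hdd — and concatenate.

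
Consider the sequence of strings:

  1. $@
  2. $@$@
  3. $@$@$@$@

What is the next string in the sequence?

Each string is two copies of the previous one concatenated.
Doubling $@$@$@$@:

$@$@$@$@$@$@$@$@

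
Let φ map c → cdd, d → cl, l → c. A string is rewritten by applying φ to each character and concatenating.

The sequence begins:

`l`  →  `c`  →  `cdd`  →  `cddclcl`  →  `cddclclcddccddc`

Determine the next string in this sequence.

cddclclcddccddccddclclcddcddclclcdd

φ(cddclclcddccddc) expands symbol-by-symbol to cdd cl cl cdd c cdd c cdd cl cl cdd cdd cl cl cdd; joining the 15 pieces gives the next term.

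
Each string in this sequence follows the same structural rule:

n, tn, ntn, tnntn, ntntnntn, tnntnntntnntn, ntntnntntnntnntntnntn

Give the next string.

From term 3 onward, concatenate the second-to-last term with the last: n·tn = ntn, tn·ntn = tnntn, …
Continuing: tnntnntntnntn · ntntnntntnntnntntnntn gives term 8.

tnntnntntnntnntntnntntnntnntntnntn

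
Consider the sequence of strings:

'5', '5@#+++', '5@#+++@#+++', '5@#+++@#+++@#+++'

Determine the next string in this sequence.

5@#+++@#+++@#+++@#+++

The strings grow by a fixed suffix @#+++ each time.
One more step from 5@#+++@#+++@#+++ gives the answer.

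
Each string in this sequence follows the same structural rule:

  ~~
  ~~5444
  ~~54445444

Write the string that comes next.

Each term is the previous one with 5444 appended.
One more step from ~~54445444 gives the answer.

~~544454445444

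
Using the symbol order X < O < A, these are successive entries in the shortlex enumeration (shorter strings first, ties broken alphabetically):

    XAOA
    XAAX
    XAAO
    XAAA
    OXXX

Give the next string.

OXXO

The successor of OXXX increments the rightmost position that isn't already A and resets every position after it to X.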